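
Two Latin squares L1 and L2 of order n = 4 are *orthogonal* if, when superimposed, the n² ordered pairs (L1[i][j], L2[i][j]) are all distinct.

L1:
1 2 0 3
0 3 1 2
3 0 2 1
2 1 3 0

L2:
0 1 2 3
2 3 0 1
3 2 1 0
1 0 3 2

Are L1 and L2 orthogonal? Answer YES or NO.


Form the n² = 16 superimposed pairs (L1[i][j], L2[i][j]), row by row (rows and columns indexed from 0):
row 0: (1,0) (2,1) (0,2) (3,3)
row 1: (0,2) (3,3) (1,0) (2,1)
row 2: (3,3) (0,2) (2,1) (1,0)
row 3: (2,1) (1,0) (3,3) (0,2)
Orthogonality requires all 16 pairs distinct.
But the pair (0,2) repeats: cell (0,2) has L1 = 0, L2 = 2, and cell (1,0) has L1 = 0, L2 = 2.
A repeated pair means some other pair never occurs (only 4 distinct pairs out of 16), so the squares are not orthogonal.
Conclusion: NO.

NO


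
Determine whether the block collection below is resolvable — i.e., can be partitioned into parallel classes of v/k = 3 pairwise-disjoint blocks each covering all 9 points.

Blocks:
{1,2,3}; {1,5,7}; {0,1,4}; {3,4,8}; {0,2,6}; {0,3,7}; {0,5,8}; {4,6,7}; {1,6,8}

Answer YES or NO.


v = 9, block size k = 3, number of blocks = 9.
For resolvability, blocks must partition into parallel classes of size v/k = 3.
Total blocks must therefore be a multiple of 3: 9 = 3·3 + 0 ⇒ divisible ✓.
Consider block {0,1,4}. It intersects every other block in the collection, so no parallel class of size 3 can contain it.
Since every block must belong to some parallel class in a resolution, the collection cannot be partitioned into parallel classes.
Resolvable? NO.

NO


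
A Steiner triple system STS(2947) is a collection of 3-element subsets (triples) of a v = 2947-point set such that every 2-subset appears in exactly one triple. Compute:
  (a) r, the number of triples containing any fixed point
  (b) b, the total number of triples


An STS(v) is a 2-(v, 3, 1) BIBD: block size k = 3, λ = 1.
Replication: r(k − 1) = λ(v − 1) ⇒ r·2 = 2947 − 1 = 2946 ⇒ r = 1473.
Block count: b = v(v − 1)/6 = 2947·2946/6 = 8681862/6 = 1446977.

r = 1473, b = 1446977.


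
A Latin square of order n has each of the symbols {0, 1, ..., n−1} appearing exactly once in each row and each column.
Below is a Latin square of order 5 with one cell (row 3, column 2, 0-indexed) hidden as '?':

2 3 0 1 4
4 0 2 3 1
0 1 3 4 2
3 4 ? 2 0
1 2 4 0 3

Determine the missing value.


Row 3 contains symbols [0, 2, 3, 4] — missing [1].
Column 2 contains symbols [0, 2, 3, 4] — missing [1].
The missing symbol must appear in both missing sets; intersection = [1].
Therefore the hidden value is 1.

Missing value = 1.


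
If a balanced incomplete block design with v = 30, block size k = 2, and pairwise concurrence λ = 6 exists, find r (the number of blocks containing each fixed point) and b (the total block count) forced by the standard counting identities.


Any 2-(v, k, λ) BIBD satisfies two necessary conditions:
  (i)  Each point sits in r blocks, and counting incidences through any fixed point gives r(k − 1) = λ(v − 1), so r = λ(v − 1)/(k − 1).
  (ii) Total incidences bk = vr, so b = vr/k.
Step 1: r = λ(v − 1)/(k − 1) = 6·(30 − 1)/(2 − 1) = 6·29/1 = 174/1 = 174.
Step 2: b = vr/k = 30·174/2 = 5220/2 = 2610.
Check integrality: r = 174 ∈ Z ✓, b = 2610 ∈ Z ✓.
(These identities are necessary conditions: they determine r and b for any design with these parameters, but do not by themselves prove that one exists.)

r = 174, b = 2610.


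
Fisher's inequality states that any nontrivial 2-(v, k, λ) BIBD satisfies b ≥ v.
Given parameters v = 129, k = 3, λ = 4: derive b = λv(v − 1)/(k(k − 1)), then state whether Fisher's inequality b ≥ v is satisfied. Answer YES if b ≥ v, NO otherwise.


b = λv(v − 1)/(k(k − 1)) = 4·129·128/(3·2) = 66048/6 = 11008.
Compare with v = 129: b ≥ v, so Fisher's inequality holds.

YES


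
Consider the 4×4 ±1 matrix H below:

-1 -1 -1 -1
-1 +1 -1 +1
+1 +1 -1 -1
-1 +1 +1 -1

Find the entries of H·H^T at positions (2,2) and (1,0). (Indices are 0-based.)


Row 0 of H: [-1, -1, -1, -1].
Row 1 of H: [-1, 1, -1, 1].
Row 2 of H: [1, 1, -1, -1].
(H·H^T)[2][2] = Σ_j H[2][j]·H[2][j] = (1)² + (1)² + (-1)² + (-1)² = 1 + 1 + 1 + 1 = 4.
(H·H^T)[1][0] = Σ_j H[1][j]·H[0][j] = (-1)·(-1) + (1)·(-1) + (-1)·(-1) + (1)·(-1) = 1 + -1 + 1 + -1 = 0.
So rows 1 and 0 are orthogonal; the diagonal entry equals n = 4.

(2,2) entry = 4; (1,0) entry = 0.


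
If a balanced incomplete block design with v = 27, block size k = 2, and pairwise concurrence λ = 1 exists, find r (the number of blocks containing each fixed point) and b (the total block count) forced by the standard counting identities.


Any 2-(v, k, λ) BIBD satisfies two necessary conditions:
  (i)  Each point sits in r blocks, and counting incidences through any fixed point gives r(k − 1) = λ(v − 1), so r = λ(v − 1)/(k − 1).
  (ii) Total incidences bk = vr, so b = vr/k.
Step 1: r = λ(v − 1)/(k − 1) = 1·(27 − 1)/(2 − 1) = 1·26/1 = 26/1 = 26.
Step 2: b = vr/k = 27·26/2 = 702/2 = 351.
Check integrality: r = 26 ∈ Z ✓, b = 351 ∈ Z ✓.
(These identities are necessary conditions: they determine r and b for any design with these parameters, but do not by themselves prove that one exists.)

r = 26, b = 351.


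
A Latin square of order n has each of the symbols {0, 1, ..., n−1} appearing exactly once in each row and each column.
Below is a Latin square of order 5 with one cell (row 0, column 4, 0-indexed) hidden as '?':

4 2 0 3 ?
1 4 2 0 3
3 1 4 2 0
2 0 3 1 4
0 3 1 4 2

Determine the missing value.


Row 0 contains symbols [0, 2, 3, 4] — missing [1].
Column 4 contains symbols [0, 2, 3, 4] — missing [1].
The missing symbol must appear in both missing sets; intersection = [1].
Therefore the hidden value is 1.

Missing value = 1.


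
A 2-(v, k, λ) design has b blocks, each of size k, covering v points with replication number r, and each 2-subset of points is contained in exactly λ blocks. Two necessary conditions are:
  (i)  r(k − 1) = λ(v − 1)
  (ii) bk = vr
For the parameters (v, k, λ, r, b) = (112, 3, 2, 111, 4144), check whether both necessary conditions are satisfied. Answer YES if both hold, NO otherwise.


Condition (i): r(k − 1) = 111·2 = 222; λ(v − 1) = 2·111 = 222. Match? YES.
Condition (ii): bk = 4144·3 = 12432; vr = 112·111 = 12432. Match? YES.
Both conditions hold? YES.

YES


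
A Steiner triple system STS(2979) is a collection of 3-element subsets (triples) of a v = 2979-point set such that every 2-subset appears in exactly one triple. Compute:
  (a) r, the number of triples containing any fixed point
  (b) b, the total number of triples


An STS(v) is a 2-(v, 3, 1) BIBD: block size k = 3, λ = 1.
Replication: r(k − 1) = λ(v − 1) ⇒ r·2 = 2979 − 1 = 2978 ⇒ r = 1489.
Block count: bk = vr ⇒ b·3 = 2979·1489 = 4435731 ⇒ b = 1478577.
(Check via b = v(v − 1)/6 = 2979·2978/6 = 8871462/6 = 1478577.)

r = 1489, b = 1478577.


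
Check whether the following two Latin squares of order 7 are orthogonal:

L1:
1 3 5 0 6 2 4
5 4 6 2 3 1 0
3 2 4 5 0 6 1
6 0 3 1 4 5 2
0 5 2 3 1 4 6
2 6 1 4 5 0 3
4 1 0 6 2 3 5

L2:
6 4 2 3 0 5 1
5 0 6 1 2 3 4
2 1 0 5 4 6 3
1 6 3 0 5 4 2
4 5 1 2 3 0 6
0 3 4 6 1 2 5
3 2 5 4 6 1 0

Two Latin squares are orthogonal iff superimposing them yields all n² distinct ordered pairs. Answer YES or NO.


Form the n² = 49 superimposed pairs (L1[i][j], L2[i][j]), row by row (rows and columns indexed from 0):
row 0: (1,6) (3,4) (5,2) (0,3) (6,0) (2,5) (4,1)
row 1: (5,5) (4,0) (6,6) (2,1) (3,2) (1,3) (0,4)
row 2: (3,2) (2,1) (4,0) (5,5) (0,4) (6,6) (1,3)
row 3: (6,1) (0,6) (3,3) (1,0) (4,5) (5,4) (2,2)
row 4: (0,4) (5,5) (2,1) (3,2) (1,3) (4,0) (6,6)
row 5: (2,0) (6,3) (1,4) (4,6) (5,1) (0,2) (3,5)
row 6: (4,3) (1,2) (0,5) (6,4) (2,6) (3,1) (5,0)
Orthogonality requires all 49 pairs distinct.
But the pair (3,2) repeats: cell (1,4) has L1 = 3, L2 = 2, and cell (2,0) has L1 = 3, L2 = 2.
A repeated pair means some other pair never occurs (only 35 distinct pairs out of 49), so the squares are not orthogonal.
Conclusion: NO.

NO


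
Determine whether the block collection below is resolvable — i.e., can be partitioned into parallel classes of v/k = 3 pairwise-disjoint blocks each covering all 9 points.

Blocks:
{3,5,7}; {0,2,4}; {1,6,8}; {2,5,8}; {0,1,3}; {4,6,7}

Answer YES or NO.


v = 9, block size k = 3, number of blocks = 6.
For resolvability, blocks must partition into parallel classes of size v/k = 3.
Total blocks must therefore be a multiple of 3: 6 = 3·2 + 0 ⇒ divisible ✓.
Greedy packing gives 2 candidate class(es). Each should be a full parallel class (size 3, covers all 9 points).
  Class 1 (3 blocks): {3,5,7}; {0,2,4}; {1,6,8}. Points covered: [0, 1, 2, 3, 4, 5, 6, 7, 8].
  Class 2 (3 blocks): {2,5,8}; {0,1,3}; {4,6,7}. Points covered: [0, 1, 2, 3, 4, 5, 6, 7, 8].
All classes full (size 3)? YES. All classes cover every point? YES.
Resolvable? YES.

YES


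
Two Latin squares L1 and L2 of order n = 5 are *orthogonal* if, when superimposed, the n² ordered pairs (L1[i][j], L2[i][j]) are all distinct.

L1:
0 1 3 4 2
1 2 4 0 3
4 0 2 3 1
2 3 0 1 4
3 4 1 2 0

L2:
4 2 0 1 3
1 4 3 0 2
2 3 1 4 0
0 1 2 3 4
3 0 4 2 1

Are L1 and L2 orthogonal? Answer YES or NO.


Form the n² = 25 superimposed pairs (L1[i][j], L2[i][j]), row by row (rows and columns indexed from 0):
row 0: (0,4) (1,2) (3,0) (4,1) (2,3)
row 1: (1,1) (2,4) (4,3) (0,0) (3,2)
row 2: (4,2) (0,3) (2,1) (3,4) (1,0)
row 3: (2,0) (3,1) (0,2) (1,3) (4,4)
row 4: (3,3) (4,0) (1,4) (2,2) (0,1)
Orthogonality requires all 25 pairs distinct.
Check by first coordinate: for each symbol s of L1, list the L2 entries in the n cells where L1 = s; they must all differ.
  L1 = 0: L2 entries (in reading order) 4, 0, 3, 2, 1 — all 5 distinct ✓
  L1 = 1: L2 entries (in reading order) 2, 1, 0, 3, 4 — all 5 distinct ✓
  L1 = 2: L2 entries (in reading order) 3, 4, 1, 0, 2 — all 5 distinct ✓
  L1 = 3: L2 entries (in reading order) 0, 2, 4, 1, 3 — all 5 distinct ✓
  L1 = 4: L2 entries (in reading order) 1, 3, 2, 4, 0 — all 5 distinct ✓
Every symbol of L1 meets every symbol of L2 exactly once, so all 25 pairs are distinct (25 of 25).
Conclusion: YES.

YES


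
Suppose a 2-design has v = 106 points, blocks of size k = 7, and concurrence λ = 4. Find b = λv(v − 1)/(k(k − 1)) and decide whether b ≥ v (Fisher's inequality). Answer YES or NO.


r = λ(v − 1)/(k − 1) = 4·105/6 = 70.
b = vr/k = 106·70/7 = 1060.
Fisher's inequality: b ≥ v ⇔ 1060 ≥ 106? YES.

YES


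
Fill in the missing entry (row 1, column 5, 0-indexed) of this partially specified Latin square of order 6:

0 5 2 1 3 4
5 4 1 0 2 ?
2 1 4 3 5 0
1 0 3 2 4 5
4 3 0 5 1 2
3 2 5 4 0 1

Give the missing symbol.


Row 1 contains symbols [0, 1, 2, 4, 5] — missing [3].
Column 5 contains symbols [0, 1, 2, 4, 5] — missing [3].
The missing symbol must appear in both missing sets; intersection = [3].
Therefore the hidden value is 3.

Missing value = 3.


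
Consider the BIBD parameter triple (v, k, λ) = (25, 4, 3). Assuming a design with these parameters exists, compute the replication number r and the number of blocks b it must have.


Any 2-(v, k, λ) BIBD satisfies two necessary conditions:
  (i)  Each point sits in r blocks, and counting incidences through any fixed point gives r(k − 1) = λ(v − 1), so r = λ(v − 1)/(k − 1).
  (ii) Total incidences bk = vr, so b = vr/k.
Step 1: r = λ(v − 1)/(k − 1) = 3·(25 − 1)/(4 − 1) = 3·24/3 = 72/3 = 24.
Step 2: b = vr/k = 25·24/4 = 600/4 = 150.
Check integrality: r = 24 ∈ Z ✓, b = 150 ∈ Z ✓.
(These identities are necessary conditions: they determine r and b for any design with these parameters, but do not by themselves prove that one exists.)

r = 24, b = 150.


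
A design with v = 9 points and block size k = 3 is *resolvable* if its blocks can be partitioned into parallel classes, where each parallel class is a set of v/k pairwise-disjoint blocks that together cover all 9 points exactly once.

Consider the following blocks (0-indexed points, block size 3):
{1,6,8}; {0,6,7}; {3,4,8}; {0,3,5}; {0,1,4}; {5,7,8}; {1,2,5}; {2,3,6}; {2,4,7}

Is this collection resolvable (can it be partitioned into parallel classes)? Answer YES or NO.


v = 9, block size k = 3, number of blocks = 9.
For resolvability, blocks must partition into parallel classes of size v/k = 3.
Total blocks must therefore be a multiple of 3: 9 = 3·3 + 0 ⇒ divisible ✓.
Greedy packing gives 3 candidate class(es). Each should be a full parallel class (size 3, covers all 9 points).
  Class 1 (3 blocks): {1,6,8}; {0,3,5}; {2,4,7}. Points covered: [0, 1, 2, 3, 4, 5, 6, 7, 8].
  Class 2 (3 blocks): {0,6,7}; {3,4,8}; {1,2,5}. Points covered: [0, 1, 2, 3, 4, 5, 6, 7, 8].
  Class 3 (3 blocks): {0,1,4}; {5,7,8}; {2,3,6}. Points covered: [0, 1, 2, 3, 4, 5, 6, 7, 8].
All classes full (size 3)? YES. All classes cover every point? YES.
Resolvable? YES.

YES


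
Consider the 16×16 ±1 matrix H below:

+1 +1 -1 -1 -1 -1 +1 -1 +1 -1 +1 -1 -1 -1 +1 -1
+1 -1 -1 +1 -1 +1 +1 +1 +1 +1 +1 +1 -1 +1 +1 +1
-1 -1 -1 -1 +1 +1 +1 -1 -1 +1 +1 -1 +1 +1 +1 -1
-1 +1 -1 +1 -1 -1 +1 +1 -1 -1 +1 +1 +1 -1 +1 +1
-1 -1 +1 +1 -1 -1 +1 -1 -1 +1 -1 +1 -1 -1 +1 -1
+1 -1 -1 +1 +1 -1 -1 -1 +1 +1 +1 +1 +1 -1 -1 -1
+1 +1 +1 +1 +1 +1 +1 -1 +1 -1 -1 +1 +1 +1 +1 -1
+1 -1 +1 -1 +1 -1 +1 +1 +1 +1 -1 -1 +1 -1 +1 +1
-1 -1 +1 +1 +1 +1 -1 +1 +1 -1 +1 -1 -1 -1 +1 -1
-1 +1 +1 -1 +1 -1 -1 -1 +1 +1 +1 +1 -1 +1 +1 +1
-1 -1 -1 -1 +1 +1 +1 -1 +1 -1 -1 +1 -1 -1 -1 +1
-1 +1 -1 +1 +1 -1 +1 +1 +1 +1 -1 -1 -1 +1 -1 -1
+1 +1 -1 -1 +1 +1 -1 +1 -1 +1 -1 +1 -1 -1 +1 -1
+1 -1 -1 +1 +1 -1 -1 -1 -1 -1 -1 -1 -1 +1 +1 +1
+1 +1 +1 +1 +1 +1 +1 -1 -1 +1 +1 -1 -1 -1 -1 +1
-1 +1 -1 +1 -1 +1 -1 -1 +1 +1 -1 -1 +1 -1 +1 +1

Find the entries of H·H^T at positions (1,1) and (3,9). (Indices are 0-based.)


Row 1 of H: [1, -1, -1, 1, -1, 1, 1, 1, 1, 1, 1, 1, -1, 1, 1, 1].
Row 3 of H: [-1, 1, -1, 1, -1, -1, 1, 1, -1, -1, 1, 1, 1, -1, 1, 1].
Row 9 of H: [-1, 1, 1, -1, 1, -1, -1, -1, 1, 1, 1, 1, -1, 1, 1, 1].
(H·H^T)[1][1] = Σ_j H[1][j]·H[1][j] = (1)² + (-1)² + (-1)² + (1)² + (-1)² + (1)² + (1)² + (1)² + (1)² + (1)² + (1)² + (1)² + (-1)² + (1)² + (1)² + (1)² = 1 + 1 + 1 + 1 + 1 + 1 + 1 + 1 + 1 + 1 + 1 + 1 + 1 + 1 + 1 + 1 = 16.
(H·H^T)[3][9] = Σ_j H[3][j]·H[9][j] = (-1)·(-1) + (1)·(1) + (-1)·(1) + (1)·(-1) + (-1)·(1) + (-1)·(-1) + (1)·(-1) + (1)·(-1) + (-1)·(1) + (-1)·(1) + (1)·(1) + (1)·(1) + (1)·(-1) + (-1)·(1) + (1)·(1) + (1)·(1) = 1 + 1 + -1 + -1 + -1 + 1 + -1 + -1 + -1 + -1 + 1 + 1 + -1 + -1 + 1 + 1 = -2.
Rows 3 and 9 are not orthogonal (dot product = -2 ≠ 0), so H is not a Hadamard matrix.

(1,1) entry = 16; (3,9) entry = -2.


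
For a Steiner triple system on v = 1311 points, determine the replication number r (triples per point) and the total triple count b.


An STS(v) is a 2-(v, 3, 1) BIBD: block size k = 3, λ = 1.
Replication: r(k − 1) = λ(v − 1) ⇒ r·2 = 1311 − 1 = 1310 ⇒ r = 655.
Block count: bk = vr ⇒ b·3 = 1311·655 = 858705 ⇒ b = 286235.

r = 655, b = 286235.


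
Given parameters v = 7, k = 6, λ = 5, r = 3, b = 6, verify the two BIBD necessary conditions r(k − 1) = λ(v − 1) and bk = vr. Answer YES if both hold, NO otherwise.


Condition (i): r(k − 1) = 3·5 = 15; λ(v − 1) = 5·6 = 30. Match? NO.
Condition (ii): bk = 6·6 = 36; vr = 7·3 = 21. Match? NO.
Both conditions hold? NO.

NO


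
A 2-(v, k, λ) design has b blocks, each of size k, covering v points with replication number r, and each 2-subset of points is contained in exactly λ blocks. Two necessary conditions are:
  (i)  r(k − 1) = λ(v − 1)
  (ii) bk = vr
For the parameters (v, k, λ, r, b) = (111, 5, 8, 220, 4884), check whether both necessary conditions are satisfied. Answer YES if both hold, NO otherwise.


Condition (i): r(k − 1) = 220·4 = 880; λ(v − 1) = 8·110 = 880. Match? YES.
Condition (ii): bk = 4884·5 = 24420; vr = 111·220 = 24420. Match? YES.
Both conditions hold? YES.

YES


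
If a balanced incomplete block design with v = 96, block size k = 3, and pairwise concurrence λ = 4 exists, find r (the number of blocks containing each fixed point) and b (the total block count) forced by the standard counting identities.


Any 2-(v, k, λ) BIBD satisfies two necessary conditions:
  (i)  Each point sits in r blocks, and counting incidences through any fixed point gives r(k − 1) = λ(v − 1), so r = λ(v − 1)/(k − 1).
  (ii) Total incidences bk = vr, so b = vr/k.
Step 1: r = λ(v − 1)/(k − 1) = 4·(96 − 1)/(3 − 1) = 4·95/2 = 380/2 = 190.
Step 2: b = vr/k = 96·190/3 = 18240/3 = 6080.
Check integrality: r = 190 ∈ Z ✓, b = 6080 ∈ Z ✓.
(These identities are necessary conditions: they determine r and b for any design with these parameters, but do not by themselves prove that one exists.)

r = 190, b = 6080.


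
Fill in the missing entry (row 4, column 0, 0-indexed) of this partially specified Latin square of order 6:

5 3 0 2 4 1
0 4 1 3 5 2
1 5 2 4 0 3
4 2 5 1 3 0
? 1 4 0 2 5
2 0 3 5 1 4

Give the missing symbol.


Row 4 contains symbols [0, 1, 2, 4, 5] — missing [3].
Column 0 contains symbols [0, 1, 2, 4, 5] — missing [3].
The missing symbol must appear in both missing sets; intersection = [3].
Therefore the hidden value is 3.

Missing value = 3.


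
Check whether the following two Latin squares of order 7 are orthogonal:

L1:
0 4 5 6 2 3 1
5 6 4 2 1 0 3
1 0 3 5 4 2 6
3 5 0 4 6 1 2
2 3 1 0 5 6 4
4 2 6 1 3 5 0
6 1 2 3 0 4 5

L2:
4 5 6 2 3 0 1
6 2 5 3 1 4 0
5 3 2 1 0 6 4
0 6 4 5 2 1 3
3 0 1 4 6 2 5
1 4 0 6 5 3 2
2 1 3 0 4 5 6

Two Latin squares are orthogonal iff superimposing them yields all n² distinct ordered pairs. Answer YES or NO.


Form the n² = 49 superimposed pairs (L1[i][j], L2[i][j]), row by row (rows and columns indexed from 0):
row 0: (0,4) (4,5) (5,6) (6,2) (2,3) (3,0) (1,1)
row 1: (5,6) (6,2) (4,5) (2,3) (1,1) (0,4) (3,0)
row 2: (1,5) (0,3) (3,2) (5,1) (4,0) (2,6) (6,4)
row 3: (3,0) (5,6) (0,4) (4,5) (6,2) (1,1) (2,3)
row 4: (2,3) (3,0) (1,1) (0,4) (5,6) (6,2) (4,5)
row 5: (4,1) (2,4) (6,0) (1,6) (3,5) (5,3) (0,2)
row 6: (6,2) (1,1) (2,3) (3,0) (0,4) (4,5) (5,6)
Orthogonality requires all 49 pairs distinct.
But the pair (5,6) repeats: cell (0,2) has L1 = 5, L2 = 6, and cell (1,0) has L1 = 5, L2 = 6.
A repeated pair means some other pair never occurs (only 21 distinct pairs out of 49), so the squares are not orthogonal.
Conclusion: NO.

NO


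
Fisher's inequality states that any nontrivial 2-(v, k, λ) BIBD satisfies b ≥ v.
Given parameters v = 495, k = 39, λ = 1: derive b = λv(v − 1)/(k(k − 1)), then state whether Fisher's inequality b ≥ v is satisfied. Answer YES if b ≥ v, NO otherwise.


b = λv(v − 1)/(k(k − 1)) = 1·495·494/(39·38) = 244530/1482 = 165.
Compare with v = 495: b < v, so Fisher's inequality fails.

NO


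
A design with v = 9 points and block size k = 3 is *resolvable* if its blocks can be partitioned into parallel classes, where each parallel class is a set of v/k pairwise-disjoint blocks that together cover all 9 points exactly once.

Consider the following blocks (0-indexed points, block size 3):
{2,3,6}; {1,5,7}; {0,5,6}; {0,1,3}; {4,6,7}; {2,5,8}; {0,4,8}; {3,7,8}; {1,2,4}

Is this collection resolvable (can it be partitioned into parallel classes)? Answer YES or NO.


v = 9, block size k = 3, number of blocks = 9.
For resolvability, blocks must partition into parallel classes of size v/k = 3.
Total blocks must therefore be a multiple of 3: 9 = 3·3 + 0 ⇒ divisible ✓.
Greedy packing gives 3 candidate class(es). Each should be a full parallel class (size 3, covers all 9 points).
  Class 1 (3 blocks): {2,3,6}; {1,5,7}; {0,4,8}. Points covered: [0, 1, 2, 3, 4, 5, 6, 7, 8].
  Class 2 (3 blocks): {0,5,6}; {3,7,8}; {1,2,4}. Points covered: [0, 1, 2, 3, 4, 5, 6, 7, 8].
  Class 3 (3 blocks): {0,1,3}; {4,6,7}; {2,5,8}. Points covered: [0, 1, 2, 3, 4, 5, 6, 7, 8].
All classes full (size 3)? YES. All classes cover every point? YES.
Resolvable? YES.

YES


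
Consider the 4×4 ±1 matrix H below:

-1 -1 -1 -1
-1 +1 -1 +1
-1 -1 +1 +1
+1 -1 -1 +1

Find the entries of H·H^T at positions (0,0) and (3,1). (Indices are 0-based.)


Row 0 of H: [-1, -1, -1, -1].
Row 1 of H: [-1, 1, -1, 1].
Row 3 of H: [1, -1, -1, 1].
(H·H^T)[0][0] = Σ_j H[0][j]·H[0][j] = (-1)² + (-1)² + (-1)² + (-1)² = 1 + 1 + 1 + 1 = 4.
(H·H^T)[3][1] = Σ_j H[3][j]·H[1][j] = (1)·(-1) + (-1)·(1) + (-1)·(-1) + (1)·(1) = -1 + -1 + 1 + 1 = 0.
So rows 3 and 1 are orthogonal; the diagonal entry equals n = 4.

(0,0) entry = 4; (3,1) entry = 0.


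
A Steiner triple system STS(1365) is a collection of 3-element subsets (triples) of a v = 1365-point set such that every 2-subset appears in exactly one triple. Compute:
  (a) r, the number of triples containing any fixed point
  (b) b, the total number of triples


An STS(v) is a 2-(v, 3, 1) BIBD: block size k = 3, λ = 1.
Replication: r(k − 1) = λ(v − 1) ⇒ r·2 = 1365 − 1 = 1364 ⇒ r = 682.
Block count: b = v(v − 1)/6 = 1365·1364/6 = 1861860/6 = 310310.

r = 682, b = 310310.


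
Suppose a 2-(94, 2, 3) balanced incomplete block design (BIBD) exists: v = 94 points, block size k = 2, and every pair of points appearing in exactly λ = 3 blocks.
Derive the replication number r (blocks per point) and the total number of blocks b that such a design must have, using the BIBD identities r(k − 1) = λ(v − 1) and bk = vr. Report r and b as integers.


Any 2-(v, k, λ) BIBD satisfies two necessary conditions:
  (i)  Each point sits in r blocks, and counting incidences through any fixed point gives r(k − 1) = λ(v − 1), so r = λ(v − 1)/(k − 1).
  (ii) Total incidences bk = vr, so b = vr/k.
Step 1: r = λ(v − 1)/(k − 1) = 3·(94 − 1)/(2 − 1) = 3·93/1 = 279/1 = 279.
Step 2: b = vr/k = 94·279/2 = 26226/2 = 13113.
Check integrality: r = 279 ∈ Z ✓, b = 13113 ∈ Z ✓.
(These identities are necessary conditions: they determine r and b for any design with these parameters, but do not by themselves prove that one exists.)

r = 279, b = 13113.


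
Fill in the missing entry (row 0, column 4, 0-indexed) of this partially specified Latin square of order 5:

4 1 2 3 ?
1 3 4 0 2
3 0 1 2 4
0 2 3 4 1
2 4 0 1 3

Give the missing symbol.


Row 0 contains symbols [1, 2, 3, 4] — missing [0].
Column 4 contains symbols [1, 2, 3, 4] — missing [0].
The missing symbol must appear in both missing sets; intersection = [0].
Therefore the hidden value is 0.

Missing value = 0.


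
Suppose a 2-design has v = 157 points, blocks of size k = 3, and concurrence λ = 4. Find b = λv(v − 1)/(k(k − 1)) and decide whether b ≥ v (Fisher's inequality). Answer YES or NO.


b = λv(v − 1)/(k(k − 1)) = 4·157·156/(3·2) = 97968/6 = 16328.
Compare with v = 157: b ≥ v, so Fisher's inequality holds.

YES


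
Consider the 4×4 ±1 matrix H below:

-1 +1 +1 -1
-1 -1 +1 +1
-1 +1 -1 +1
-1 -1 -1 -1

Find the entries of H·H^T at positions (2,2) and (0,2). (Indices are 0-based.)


Row 0 of H: [-1, 1, 1, -1].
Row 2 of H: [-1, 1, -1, 1].
(H·H^T)[2][2] = Σ_j H[2][j]·H[2][j] = (-1)² + (1)² + (-1)² + (1)² = 1 + 1 + 1 + 1 = 4.
(H·H^T)[0][2] = Σ_j H[0][j]·H[2][j] = (-1)·(-1) + (1)·(1) + (1)·(-1) + (-1)·(1) = 1 + 1 + -1 + -1 = 0.
So rows 0 and 2 are orthogonal; the diagonal entry equals n = 4.

(2,2) entry = 4; (0,2) entry = 0.


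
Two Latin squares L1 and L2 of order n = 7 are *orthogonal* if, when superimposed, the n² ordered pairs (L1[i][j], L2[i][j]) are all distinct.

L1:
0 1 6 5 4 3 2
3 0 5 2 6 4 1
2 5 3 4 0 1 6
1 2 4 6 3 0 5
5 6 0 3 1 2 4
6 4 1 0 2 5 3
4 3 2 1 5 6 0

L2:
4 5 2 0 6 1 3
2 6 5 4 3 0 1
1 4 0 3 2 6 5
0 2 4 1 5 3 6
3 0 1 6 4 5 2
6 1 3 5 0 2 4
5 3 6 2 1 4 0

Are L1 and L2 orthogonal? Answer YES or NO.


Form the n² = 49 superimposed pairs (L1[i][j], L2[i][j]), row by row (rows and columns indexed from 0):
row 0: (0,4) (1,5) (6,2) (5,0) (4,6) (3,1) (2,3)
row 1: (3,2) (0,6) (5,5) (2,4) (6,3) (4,0) (1,1)
row 2: (2,1) (5,4) (3,0) (4,3) (0,2) (1,6) (6,5)
row 3: (1,0) (2,2) (4,4) (6,1) (3,5) (0,3) (5,6)
row 4: (5,3) (6,0) (0,1) (3,6) (1,4) (2,5) (4,2)
row 5: (6,6) (4,1) (1,3) (0,5) (2,0) (5,2) (3,4)
row 6: (4,5) (3,3) (2,6) (1,2) (5,1) (6,4) (0,0)
Orthogonality requires all 49 pairs distinct.
Check by first coordinate: for each symbol s of L1, list the L2 entries in the n cells where L1 = s; they must all differ.
  L1 = 0: L2 entries (in reading order) 4, 6, 2, 3, 1, 5, 0 — all 7 distinct ✓
  L1 = 1: L2 entries (in reading order) 5, 1, 6, 0, 4, 3, 2 — all 7 distinct ✓
  L1 = 2: L2 entries (in reading order) 3, 4, 1, 2, 5, 0, 6 — all 7 distinct ✓
  L1 = 3: L2 entries (in reading order) 1, 2, 0, 5, 6, 4, 3 — all 7 distinct ✓
  L1 = 4: L2 entries (in reading order) 6, 0, 3, 4, 2, 1, 5 — all 7 distinct ✓
  L1 = 5: L2 entries (in reading order) 0, 5, 4, 6, 3, 2, 1 — all 7 distinct ✓
  L1 = 6: L2 entries (in reading order) 2, 3, 5, 1, 0, 6, 4 — all 7 distinct ✓
Every symbol of L1 meets every symbol of L2 exactly once, so all 49 pairs are distinct (49 of 49).
Conclusion: YES.

YES


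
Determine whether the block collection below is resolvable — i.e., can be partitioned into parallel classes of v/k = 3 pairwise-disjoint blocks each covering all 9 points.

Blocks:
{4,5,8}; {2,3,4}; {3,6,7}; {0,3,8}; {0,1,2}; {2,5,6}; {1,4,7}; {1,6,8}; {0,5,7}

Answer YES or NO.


v = 9, block size k = 3, number of blocks = 9.
For resolvability, blocks must partition into parallel classes of size v/k = 3.
Total blocks must therefore be a multiple of 3: 9 = 3·3 + 0 ⇒ divisible ✓.
Greedy packing gives 3 candidate class(es). Each should be a full parallel class (size 3, covers all 9 points).
  Class 1 (3 blocks): {4,5,8}; {3,6,7}; {0,1,2}. Points covered: [0, 1, 2, 3, 4, 5, 6, 7, 8].
  Class 2 (3 blocks): {2,3,4}; {1,6,8}; {0,5,7}. Points covered: [0, 1, 2, 3, 4, 5, 6, 7, 8].
  Class 3 (3 blocks): {0,3,8}; {2,5,6}; {1,4,7}. Points covered: [0, 1, 2, 3, 4, 5, 6, 7, 8].
All classes full (size 3)? YES. All classes cover every point? YES.
Resolvable? YES.

YES


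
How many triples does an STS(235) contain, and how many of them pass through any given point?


An STS(v) is a 2-(v, 3, 1) BIBD: block size k = 3, λ = 1.
Replication: r(k − 1) = λ(v − 1) ⇒ r·2 = 235 − 1 = 234 ⇒ r = 117.
Block count: b = v(v − 1)/6 = 235·234/6 = 54990/6 = 9165.

r = 117, b = 9165.


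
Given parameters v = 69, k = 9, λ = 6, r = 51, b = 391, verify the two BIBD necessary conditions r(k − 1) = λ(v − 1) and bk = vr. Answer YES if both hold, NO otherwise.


Condition (i): r(k − 1) = 51·8 = 408; λ(v − 1) = 6·68 = 408. Match? YES.
Condition (ii): bk = 391·9 = 3519; vr = 69·51 = 3519. Match? YES.
Both conditions hold? YES.

YES


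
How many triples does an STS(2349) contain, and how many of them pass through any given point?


An STS(v) is a 2-(v, 3, 1) BIBD: block size k = 3, λ = 1.
Replication: r(k − 1) = λ(v − 1) ⇒ r·2 = 2349 − 1 = 2348 ⇒ r = 1174.
Block count: b = v(v − 1)/6 = 2349·2348/6 = 5515452/6 = 919242.
(Check via bk = vr: 919242·3 = 2757726 = 2349·1174 = 2757726 ✓.)

r = 1174, b = 919242.


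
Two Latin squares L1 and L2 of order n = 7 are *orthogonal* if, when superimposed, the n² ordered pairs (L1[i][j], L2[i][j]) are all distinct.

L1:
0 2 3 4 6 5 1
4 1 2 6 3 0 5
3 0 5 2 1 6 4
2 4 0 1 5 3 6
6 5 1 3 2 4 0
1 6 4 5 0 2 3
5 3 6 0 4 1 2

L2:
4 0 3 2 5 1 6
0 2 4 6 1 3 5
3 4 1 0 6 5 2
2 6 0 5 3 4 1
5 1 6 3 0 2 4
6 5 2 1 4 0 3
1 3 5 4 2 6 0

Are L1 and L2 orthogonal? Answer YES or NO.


Form the n² = 49 superimposed pairs (L1[i][j], L2[i][j]), row by row (rows and columns indexed from 0):
row 0: (0,4) (2,0) (3,3) (4,2) (6,5) (5,1) (1,6)
row 1: (4,0) (1,2) (2,4) (6,6) (3,1) (0,3) (5,5)
row 2: (3,3) (0,4) (5,1) (2,0) (1,6) (6,5) (4,2)
row 3: (2,2) (4,6) (0,0) (1,5) (5,3) (3,4) (6,1)
row 4: (6,5) (5,1) (1,6) (3,3) (2,0) (4,2) (0,4)
row 5: (1,6) (6,5) (4,2) (5,1) (0,4) (2,0) (3,3)
row 6: (5,1) (3,3) (6,5) (0,4) (4,2) (1,6) (2,0)
Orthogonality requires all 49 pairs distinct.
But the pair (3,3) repeats: cell (0,2) has L1 = 3, L2 = 3, and cell (2,0) has L1 = 3, L2 = 3.
A repeated pair means some other pair never occurs (only 21 distinct pairs out of 49), so the squares are not orthogonal.
Conclusion: NO.

NO


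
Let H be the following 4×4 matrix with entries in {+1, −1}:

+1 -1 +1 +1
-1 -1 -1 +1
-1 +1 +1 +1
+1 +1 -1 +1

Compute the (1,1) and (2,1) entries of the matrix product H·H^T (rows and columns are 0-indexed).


Row 1 of H: [-1, -1, -1, 1].
Row 2 of H: [-1, 1, 1, 1].
(H·H^T)[1][1] = Σ_j H[1][j]·H[1][j] = (-1)² + (-1)² + (-1)² + (1)² = 1 + 1 + 1 + 1 = 4.
(H·H^T)[2][1] = Σ_j H[2][j]·H[1][j] = (-1)·(-1) + (1)·(-1) + (1)·(-1) + (1)·(1) = 1 + -1 + -1 + 1 = 0.
So rows 2 and 1 are orthogonal; the diagonal entry equals n = 4.

(1,1) entry = 4; (2,1) entry = 0.


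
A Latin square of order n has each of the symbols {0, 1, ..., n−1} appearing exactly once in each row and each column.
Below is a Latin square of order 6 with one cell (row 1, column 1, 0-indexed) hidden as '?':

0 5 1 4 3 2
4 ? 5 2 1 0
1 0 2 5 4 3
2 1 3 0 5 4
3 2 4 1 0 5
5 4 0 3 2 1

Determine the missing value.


Row 1 contains symbols [0, 1, 2, 4, 5] — missing [3].
Column 1 contains symbols [0, 1, 2, 4, 5] — missing [3].
The missing symbol must appear in both missing sets; intersection = [3].
Therefore the hidden value is 3.

Missing value = 3.


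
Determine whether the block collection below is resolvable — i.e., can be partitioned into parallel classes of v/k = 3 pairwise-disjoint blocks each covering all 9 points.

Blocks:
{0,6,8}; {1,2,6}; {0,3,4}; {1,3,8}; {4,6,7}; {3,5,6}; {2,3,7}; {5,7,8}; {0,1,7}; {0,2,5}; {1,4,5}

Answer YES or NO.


v = 9, block size k = 3, number of blocks = 11.
For resolvability, blocks must partition into parallel classes of size v/k = 3.
Total blocks must therefore be a multiple of 3: 11 = 3·3 + 2 ⇒ not divisible ✗.
Resolvable? NO.

NO


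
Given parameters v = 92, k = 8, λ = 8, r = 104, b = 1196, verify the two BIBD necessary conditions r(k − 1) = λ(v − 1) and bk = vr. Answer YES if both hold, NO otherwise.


Condition (i): r(k − 1) = 104·7 = 728; λ(v − 1) = 8·91 = 728. Match? YES.
Condition (ii): bk = 1196·8 = 9568; vr = 92·104 = 9568. Match? YES.
Both conditions hold? YES.

YES


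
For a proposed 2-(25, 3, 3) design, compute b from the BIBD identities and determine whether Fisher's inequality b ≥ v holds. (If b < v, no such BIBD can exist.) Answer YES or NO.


r = λ(v − 1)/(k − 1) = 3·24/2 = 36.
b = vr/k = 25·36/3 = 300.
Fisher's inequality: b ≥ v ⇔ 300 ≥ 25? YES.

YES


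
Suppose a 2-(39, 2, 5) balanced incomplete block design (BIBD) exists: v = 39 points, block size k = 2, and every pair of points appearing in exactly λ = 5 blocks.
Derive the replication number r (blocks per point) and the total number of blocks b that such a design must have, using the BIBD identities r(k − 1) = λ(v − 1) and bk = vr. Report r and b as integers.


Any 2-(v, k, λ) BIBD satisfies two necessary conditions:
  (i)  Each point sits in r blocks, and counting incidences through any fixed point gives r(k − 1) = λ(v − 1), so r = λ(v − 1)/(k − 1).
  (ii) Total incidences bk = vr, so b = vr/k.
Step 1: r = λ(v − 1)/(k − 1) = 5·(39 − 1)/(2 − 1) = 5·38/1 = 190/1 = 190.
Step 2: b = vr/k = 39·190/2 = 7410/2 = 3705.
Check integrality: r = 190 ∈ Z ✓, b = 3705 ∈ Z ✓.
(These identities are necessary conditions: they determine r and b for any design with these parameters, but do not by themselves prove that one exists.)

r = 190, b = 3705.


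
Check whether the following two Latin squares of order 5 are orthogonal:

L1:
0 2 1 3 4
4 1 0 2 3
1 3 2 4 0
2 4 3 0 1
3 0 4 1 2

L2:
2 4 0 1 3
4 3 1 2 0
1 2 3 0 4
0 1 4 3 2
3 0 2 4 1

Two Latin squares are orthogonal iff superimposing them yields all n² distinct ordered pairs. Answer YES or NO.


Form the n² = 25 superimposed pairs (L1[i][j], L2[i][j]), row by row (rows and columns indexed from 0):
row 0: (0,2) (2,4) (1,0) (3,1) (4,3)
row 1: (4,4) (1,3) (0,1) (2,2) (3,0)
row 2: (1,1) (3,2) (2,3) (4,0) (0,4)
row 3: (2,0) (4,1) (3,4) (0,3) (1,2)
row 4: (3,3) (0,0) (4,2) (1,4) (2,1)
Orthogonality requires all 25 pairs distinct.
Check by first coordinate: for each symbol s of L1, list the L2 entries in the n cells where L1 = s; they must all differ.
  L1 = 0: L2 entries (in reading order) 2, 1, 4, 3, 0 — all 5 distinct ✓
  L1 = 1: L2 entries (in reading order) 0, 3, 1, 2, 4 — all 5 distinct ✓
  L1 = 2: L2 entries (in reading order) 4, 2, 3, 0, 1 — all 5 distinct ✓
  L1 = 3: L2 entries (in reading order) 1, 0, 2, 4, 3 — all 5 distinct ✓
  L1 = 4: L2 entries (in reading order) 3, 4, 0, 1, 2 — all 5 distinct ✓
Every symbol of L1 meets every symbol of L2 exactly once, so all 25 pairs are distinct (25 of 25).
Conclusion: YES.

YES


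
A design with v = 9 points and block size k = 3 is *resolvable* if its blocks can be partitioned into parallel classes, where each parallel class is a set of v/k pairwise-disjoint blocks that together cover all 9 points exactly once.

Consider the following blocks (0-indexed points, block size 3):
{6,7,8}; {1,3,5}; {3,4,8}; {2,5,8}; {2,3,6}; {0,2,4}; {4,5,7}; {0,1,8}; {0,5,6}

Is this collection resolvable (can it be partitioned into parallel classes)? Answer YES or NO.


v = 9, block size k = 3, number of blocks = 9.
For resolvability, blocks must partition into parallel classes of size v/k = 3.
Total blocks must therefore be a multiple of 3: 9 = 3·3 + 0 ⇒ divisible ✓.
Consider block {3,4,8}. The only other block(s) in the collection disjoint from it are {0,5,6} — just 1 block(s). Any parallel class containing {3,4,8} would need 2 other blocks each disjoint from it, so no parallel class of size 3 can contain {3,4,8}.
Since every block must belong to some parallel class in a resolution, the collection cannot be partitioned into parallel classes.
Resolvable? NO.

NO


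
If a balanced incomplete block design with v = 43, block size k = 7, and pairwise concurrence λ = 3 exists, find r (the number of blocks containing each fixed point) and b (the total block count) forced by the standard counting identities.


Any 2-(v, k, λ) BIBD satisfies two necessary conditions:
  (i)  Each point sits in r blocks, and counting incidences through any fixed point gives r(k − 1) = λ(v − 1), so r = λ(v − 1)/(k − 1).
  (ii) Total incidences bk = vr, so b = vr/k.
Step 1: r = λ(v − 1)/(k − 1) = 3·(43 − 1)/(7 − 1) = 3·42/6 = 126/6 = 21.
Step 2: b = vr/k = 43·21/7 = 903/7 = 129.
Check integrality: r = 21 ∈ Z ✓, b = 129 ∈ Z ✓.
(These identities are necessary conditions: they determine r and b for any design with these parameters, but do not by themselves prove that one exists.)

r = 21, b = 129.


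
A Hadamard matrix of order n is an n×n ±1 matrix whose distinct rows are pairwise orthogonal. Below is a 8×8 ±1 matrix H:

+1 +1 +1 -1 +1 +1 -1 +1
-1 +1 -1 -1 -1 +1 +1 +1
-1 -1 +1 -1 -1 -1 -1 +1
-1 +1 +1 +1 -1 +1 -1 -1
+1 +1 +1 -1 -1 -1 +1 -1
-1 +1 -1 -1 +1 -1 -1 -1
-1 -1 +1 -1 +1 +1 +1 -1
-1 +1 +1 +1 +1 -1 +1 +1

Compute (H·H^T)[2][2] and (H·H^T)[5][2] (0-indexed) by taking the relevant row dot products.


Row 2 of H: [-1, -1, 1, -1, -1, -1, -1, 1].
Row 5 of H: [-1, 1, -1, -1, 1, -1, -1, -1].
(H·H^T)[2][2] = Σ_j H[2][j]·H[2][j] = (-1)² + (-1)² + (1)² + (-1)² + (-1)² + (-1)² + (-1)² + (1)² = 1 + 1 + 1 + 1 + 1 + 1 + 1 + 1 = 8.
(H·H^T)[5][2] = Σ_j H[5][j]·H[2][j] = (-1)·(-1) + (1)·(-1) + (-1)·(1) + (-1)·(-1) + (1)·(-1) + (-1)·(-1) + (-1)·(-1) + (-1)·(1) = 1 + -1 + -1 + 1 + -1 + 1 + 1 + -1 = 0.
So rows 5 and 2 are orthogonal; the diagonal entry equals n = 8.

(2,2) entry = 8; (5,2) entry = 0.


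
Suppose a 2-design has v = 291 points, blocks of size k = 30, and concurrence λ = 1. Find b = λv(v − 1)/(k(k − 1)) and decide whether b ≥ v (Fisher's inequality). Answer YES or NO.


r = λ(v − 1)/(k − 1) = 1·290/29 = 10.
b = vr/k = 291·10/30 = 97.
Fisher's inequality: b ≥ v ⇔ 97 ≥ 291? NO.

NO


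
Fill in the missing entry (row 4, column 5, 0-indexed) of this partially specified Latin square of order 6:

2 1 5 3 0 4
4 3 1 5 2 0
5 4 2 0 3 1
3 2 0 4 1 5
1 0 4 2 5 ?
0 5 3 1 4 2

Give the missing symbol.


Row 4 contains symbols [0, 1, 2, 4, 5] — missing [3].
Column 5 contains symbols [0, 1, 2, 4, 5] — missing [3].
The missing symbol must appear in both missing sets; intersection = [3].
Therefore the hidden value is 3.

Missing value = 3.


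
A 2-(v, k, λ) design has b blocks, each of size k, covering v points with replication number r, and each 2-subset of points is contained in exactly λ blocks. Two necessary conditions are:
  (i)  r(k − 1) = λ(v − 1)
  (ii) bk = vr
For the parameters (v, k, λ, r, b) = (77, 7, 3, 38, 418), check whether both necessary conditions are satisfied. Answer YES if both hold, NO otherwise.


Condition (i): r(k − 1) = 38·6 = 228; λ(v − 1) = 3·76 = 228. Match? YES.
Condition (ii): bk = 418·7 = 2926; vr = 77·38 = 2926. Match? YES.
Both conditions hold? YES.

YES


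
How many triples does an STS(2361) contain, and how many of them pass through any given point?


An STS(v) is a 2-(v, 3, 1) BIBD: block size k = 3, λ = 1.
Replication: r(k − 1) = λ(v − 1) ⇒ r·2 = 2361 − 1 = 2360 ⇒ r = 1180.
Block count: bk = vr ⇒ b·3 = 2361·1180 = 2785980 ⇒ b = 928660.

r = 1180, b = 928660.


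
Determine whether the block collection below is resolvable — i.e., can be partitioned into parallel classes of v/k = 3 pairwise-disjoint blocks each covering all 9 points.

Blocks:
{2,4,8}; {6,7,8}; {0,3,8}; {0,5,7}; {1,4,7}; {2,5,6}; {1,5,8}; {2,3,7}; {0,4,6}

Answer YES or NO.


v = 9, block size k = 3, number of blocks = 9.
For resolvability, blocks must partition into parallel classes of size v/k = 3.
Total blocks must therefore be a multiple of 3: 9 = 3·3 + 0 ⇒ divisible ✓.
Consider block {2,4,8}. The only other block(s) in the collection disjoint from it are {0,5,7} — just 1 block(s). Any parallel class containing {2,4,8} would need 2 other blocks each disjoint from it, so no parallel class of size 3 can contain {2,4,8}.
Since every block must belong to some parallel class in a resolution, the collection cannot be partitioned into parallel classes.
Resolvable? NO.

NO


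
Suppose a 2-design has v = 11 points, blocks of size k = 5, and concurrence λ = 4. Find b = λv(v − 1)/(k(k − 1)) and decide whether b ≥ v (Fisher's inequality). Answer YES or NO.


b = λv(v − 1)/(k(k − 1)) = 4·11·10/(5·4) = 440/20 = 22.
Compare with v = 11: b ≥ v, so Fisher's inequality holds.

YES


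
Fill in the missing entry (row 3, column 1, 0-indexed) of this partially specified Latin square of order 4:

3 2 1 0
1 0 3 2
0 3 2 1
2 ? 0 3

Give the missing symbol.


Row 3 contains symbols [0, 2, 3] — missing [1].
Column 1 contains symbols [0, 2, 3] — missing [1].
The missing symbol must appear in both missing sets; intersection = [1].
Therefore the hidden value is 1.

Missing value = 1.


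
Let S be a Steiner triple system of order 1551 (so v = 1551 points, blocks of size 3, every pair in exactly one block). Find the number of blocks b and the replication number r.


An STS(v) is a 2-(v, 3, 1) BIBD: block size k = 3, λ = 1.
Replication: r(k − 1) = λ(v − 1) ⇒ r·2 = 1551 − 1 = 1550 ⇒ r = 775.
Block count: b = v(v − 1)/6 = 1551·1550/6 = 2404050/6 = 400675.

r = 775, b = 400675.


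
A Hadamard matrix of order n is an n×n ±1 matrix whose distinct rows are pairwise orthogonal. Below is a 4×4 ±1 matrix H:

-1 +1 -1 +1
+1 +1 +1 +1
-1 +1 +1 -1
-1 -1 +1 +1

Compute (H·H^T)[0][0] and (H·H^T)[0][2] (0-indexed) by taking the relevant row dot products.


Row 0 of H: [-1, 1, -1, 1].
Row 2 of H: [-1, 1, 1, -1].
(H·H^T)[0][0] = Σ_j H[0][j]·H[0][j] = (-1)² + (1)² + (-1)² + (1)² = 1 + 1 + 1 + 1 = 4.
(H·H^T)[0][2] = Σ_j H[0][j]·H[2][j] = (-1)·(-1) + (1)·(1) + (-1)·(1) + (1)·(-1) = 1 + 1 + -1 + -1 = 0.
So rows 0 and 2 are orthogonal; the diagonal entry equals n = 4.

(0,0) entry = 4; (0,2) entry = 0.
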